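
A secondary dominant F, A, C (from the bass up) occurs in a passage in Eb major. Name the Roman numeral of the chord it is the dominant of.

V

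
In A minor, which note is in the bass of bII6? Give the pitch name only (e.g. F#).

D

bII in A minor has root Bb; the chord is Bb-D-F.
The figure 6 means first inversion — the third is in the bass.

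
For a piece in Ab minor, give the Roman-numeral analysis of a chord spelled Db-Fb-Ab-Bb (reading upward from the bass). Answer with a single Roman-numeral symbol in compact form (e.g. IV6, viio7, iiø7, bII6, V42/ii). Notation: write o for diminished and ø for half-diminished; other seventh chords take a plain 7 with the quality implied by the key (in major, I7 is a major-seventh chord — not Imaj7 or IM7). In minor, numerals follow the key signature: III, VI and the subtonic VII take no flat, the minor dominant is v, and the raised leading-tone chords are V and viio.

iiø65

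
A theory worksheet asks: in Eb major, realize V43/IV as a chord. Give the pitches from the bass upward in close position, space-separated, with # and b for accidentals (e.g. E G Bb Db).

Bb Db Eb G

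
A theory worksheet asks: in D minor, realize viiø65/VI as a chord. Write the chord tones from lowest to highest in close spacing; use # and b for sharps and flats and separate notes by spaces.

C Eb G A

viiø65/VI is a secondary leading-tone chord. The target VI is Bb in D minor; the applied chord is rooted a semitone below, on A.
Building a half-diminished seventh chord on A gives A-C-Eb-G.
The figured bass 65 indicates first inversion, placing the third (C) in the bass: C-Eb-G-A.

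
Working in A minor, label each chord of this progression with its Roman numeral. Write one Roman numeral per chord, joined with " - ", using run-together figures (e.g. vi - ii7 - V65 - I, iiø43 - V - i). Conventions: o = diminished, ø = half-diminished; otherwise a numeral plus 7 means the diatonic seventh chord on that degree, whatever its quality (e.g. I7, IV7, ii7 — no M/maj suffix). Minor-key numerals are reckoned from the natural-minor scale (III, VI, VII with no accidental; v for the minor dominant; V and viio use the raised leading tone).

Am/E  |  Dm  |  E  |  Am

i64 - iv - V - i

Am/E: root A is the tonic; minor triad there is i64.
Dm has root D, degree 4 in A minor, so iv.
E: root E is the dominant; major triad there is V.
Am: minor triad on A = scale degree 1 → i.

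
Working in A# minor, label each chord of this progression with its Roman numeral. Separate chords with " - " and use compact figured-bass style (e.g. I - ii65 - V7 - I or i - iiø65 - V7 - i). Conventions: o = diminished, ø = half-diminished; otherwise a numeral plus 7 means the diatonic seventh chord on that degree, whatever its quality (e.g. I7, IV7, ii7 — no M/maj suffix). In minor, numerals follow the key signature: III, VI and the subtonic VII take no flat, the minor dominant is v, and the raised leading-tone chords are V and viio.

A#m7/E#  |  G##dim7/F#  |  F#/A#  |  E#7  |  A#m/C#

A#m7/E#: minor seventh chord on A# = scale degree 1 → i43.
G##dim7/F#: root G## is the leading tone; fully diminished seventh chord there is viio42.
F#/A# has root F#, degree 6 in A# minor, so VI6.
E#7: dominant seventh chord on E# = scale degree 5 → V7.
A#m/C#: minor triad on A# = scale degree 1 → i6.

i43 - viio42 - VI6 - V7 - i6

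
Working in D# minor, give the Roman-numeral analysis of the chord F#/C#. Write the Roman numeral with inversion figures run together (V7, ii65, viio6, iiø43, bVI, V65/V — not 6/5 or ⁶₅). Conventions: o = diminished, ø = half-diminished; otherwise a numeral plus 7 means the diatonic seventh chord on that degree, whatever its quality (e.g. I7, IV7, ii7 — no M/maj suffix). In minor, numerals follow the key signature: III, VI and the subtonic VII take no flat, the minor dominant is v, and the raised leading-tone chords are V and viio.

III64

Stacked in thirds the chord is F#-A#-C#: a major triad on F#.
In D# minor, F# is the mediant; the diatonic major triad there is III.
With C# in the bass the chord is in second inversion, so the figured bass is 64.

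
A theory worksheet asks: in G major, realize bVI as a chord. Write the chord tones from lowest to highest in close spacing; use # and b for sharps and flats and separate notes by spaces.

bVI is a major triad on the lowered sixth degree, borrowed from the parallel minor. In G major that root is Eb.
So the chord is Eb-G-Bb, a major triad.

Eb G Bb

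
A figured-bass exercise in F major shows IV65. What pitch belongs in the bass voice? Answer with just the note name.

D

IV in F major has root Bb; the chord is Bb-D-F-A.
The figure 65 means first inversion — the third is in the bass.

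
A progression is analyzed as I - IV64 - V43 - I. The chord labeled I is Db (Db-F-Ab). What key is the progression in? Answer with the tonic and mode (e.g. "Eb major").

Db major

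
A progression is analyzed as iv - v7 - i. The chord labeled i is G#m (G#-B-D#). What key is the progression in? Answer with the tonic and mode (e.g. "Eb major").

G# minor

The chord G#m is a minor triad rooted on G#; its label is i.
If G# is scale degree 1 and the mode makes that degree carry a minor triad, the tonic is G# and the mode is minor.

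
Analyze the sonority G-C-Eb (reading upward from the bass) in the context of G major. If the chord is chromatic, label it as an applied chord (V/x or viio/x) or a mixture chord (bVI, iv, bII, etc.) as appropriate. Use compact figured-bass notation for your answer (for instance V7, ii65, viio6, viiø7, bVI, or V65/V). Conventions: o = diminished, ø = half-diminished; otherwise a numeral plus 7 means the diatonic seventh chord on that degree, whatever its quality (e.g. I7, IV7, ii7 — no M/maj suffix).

The pitches C-Eb-G form a minor triad rooted on C.
C is the fourth degree of G major. This is the minor subdominant, borrowed from the parallel minor.
With G in the bass the chord is in second inversion, so the figured bass is 64.

iv64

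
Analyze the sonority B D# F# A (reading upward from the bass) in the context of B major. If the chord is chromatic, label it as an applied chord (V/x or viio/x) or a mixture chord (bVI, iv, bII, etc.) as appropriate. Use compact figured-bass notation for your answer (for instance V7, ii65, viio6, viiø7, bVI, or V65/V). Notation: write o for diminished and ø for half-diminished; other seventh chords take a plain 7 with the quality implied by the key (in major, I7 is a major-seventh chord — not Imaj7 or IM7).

V7/IV

The pitches B-D#-F#-A form a dominant seventh chord rooted on B.
B is not a diatonic chord root with this quality in B major, but it lies a perfect fifth above E (IV), so the chord functions as an applied dominant of IV.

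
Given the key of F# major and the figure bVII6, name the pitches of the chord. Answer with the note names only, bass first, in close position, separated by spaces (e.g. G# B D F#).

bVII6 is a major triad on the lowered seventh degree (the subtonic), borrowed from the parallel minor. In F# major that root is E.
So the chord is E-G#-B, a major triad.
The figured bass 6 indicates first inversion, placing the third (G#) in the bass: G#-B-E.

G# B E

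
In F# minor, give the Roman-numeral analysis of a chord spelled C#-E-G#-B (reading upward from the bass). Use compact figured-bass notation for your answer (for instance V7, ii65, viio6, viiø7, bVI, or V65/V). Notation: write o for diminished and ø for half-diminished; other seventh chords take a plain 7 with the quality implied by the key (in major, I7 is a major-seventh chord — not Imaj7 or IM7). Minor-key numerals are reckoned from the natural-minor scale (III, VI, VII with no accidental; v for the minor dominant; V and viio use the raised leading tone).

Stacked in thirds the chord is C#-E-G#-B: a minor seventh chord on C#.
C# is scale degree 5 in F# minor, and a minor seventh chord on that degree is written v7.

v7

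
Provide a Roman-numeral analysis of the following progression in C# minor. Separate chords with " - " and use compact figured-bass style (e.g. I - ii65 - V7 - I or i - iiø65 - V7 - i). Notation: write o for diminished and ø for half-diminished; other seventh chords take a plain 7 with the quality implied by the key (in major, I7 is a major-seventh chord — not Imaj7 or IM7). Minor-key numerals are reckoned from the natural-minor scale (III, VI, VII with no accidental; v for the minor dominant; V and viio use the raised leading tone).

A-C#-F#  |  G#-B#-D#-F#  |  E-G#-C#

A-C#-F# has root F#, degree 4 in C# minor, so iv6.
G#-B#-D#-F# has root G#, degree 5 in C# minor, so V7.
E-G#-C#: root C# is the tonic; minor triad there is i6.

iv6 - V7 - i6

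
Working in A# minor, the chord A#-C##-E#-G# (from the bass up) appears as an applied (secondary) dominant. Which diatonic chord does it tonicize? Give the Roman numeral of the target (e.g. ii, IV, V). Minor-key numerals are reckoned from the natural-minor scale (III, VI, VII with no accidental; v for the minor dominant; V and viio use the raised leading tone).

iv

The chord is a dominant seventh chord on A#.
A dominant resolves down a perfect fifth: A# → D#. In A# minor, D# is scale degree 4, i.e. iv.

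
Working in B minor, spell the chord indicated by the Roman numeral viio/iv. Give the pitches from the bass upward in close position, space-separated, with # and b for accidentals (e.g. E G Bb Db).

D# F# A

viio/iv is a secondary leading-tone chord. The target iv is E in B minor; the applied chord is rooted a semitone below, on D#.
Building a diminished triad on D# gives D#-F#-A.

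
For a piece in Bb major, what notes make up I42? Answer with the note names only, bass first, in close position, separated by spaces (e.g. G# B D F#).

A Bb D F

In Bb major, the tonic is Bb, and the diatonic chord built there is a major seventh chord.
That chord is spelled Bb-D-F-A.
With the 42 figure the chord is in third inversion; from the bass A upward in close position it reads A-Bb-D-F.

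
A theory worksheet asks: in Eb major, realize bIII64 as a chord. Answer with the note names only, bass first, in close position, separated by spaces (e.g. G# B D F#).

Db Gb Bb

Scale degree 3 in Eb major is G; lowering it a half step gives Gb. bIII64 is a major triad on the lowered third degree, borrowed from the parallel minor.
So the chord is Gb-Bb-Db, a major triad.
With the 64 figure the chord is in second inversion; from the bass Db upward in close position it reads Db-Gb-Bb.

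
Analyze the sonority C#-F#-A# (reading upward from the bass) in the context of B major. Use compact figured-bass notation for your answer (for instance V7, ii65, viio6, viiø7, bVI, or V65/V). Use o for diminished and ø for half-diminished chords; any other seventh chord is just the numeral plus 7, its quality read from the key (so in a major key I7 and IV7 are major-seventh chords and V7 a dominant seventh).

Stacked in thirds the chord is F#-A#-C#: a major triad on F#.
F# is scale degree 5 in B major, and a major triad on that degree is written V.
With C# in the bass the chord is in second inversion, so the figured bass is 64.

V64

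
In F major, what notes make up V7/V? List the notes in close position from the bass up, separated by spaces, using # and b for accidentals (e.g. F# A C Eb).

G B D F

V7/V is a secondary dominant — the dominant seventh of V. V in F major is C, so the applied chord's root is G, a perfect fifth above.
Building a dominant seventh chord on G gives G-B-D-F.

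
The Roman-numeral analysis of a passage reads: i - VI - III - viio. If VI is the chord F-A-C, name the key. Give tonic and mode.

A minor

The anchor chord is a major triad on F, labeled VI.
VI on F implies F is the submediant; that puts the tonic at A, and the uppercase numeral fits minor mode.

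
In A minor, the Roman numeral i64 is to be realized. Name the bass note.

i in A minor has root A; the chord is A-C-E.
The figure 64 means second inversion — the fifth is in the bass.

E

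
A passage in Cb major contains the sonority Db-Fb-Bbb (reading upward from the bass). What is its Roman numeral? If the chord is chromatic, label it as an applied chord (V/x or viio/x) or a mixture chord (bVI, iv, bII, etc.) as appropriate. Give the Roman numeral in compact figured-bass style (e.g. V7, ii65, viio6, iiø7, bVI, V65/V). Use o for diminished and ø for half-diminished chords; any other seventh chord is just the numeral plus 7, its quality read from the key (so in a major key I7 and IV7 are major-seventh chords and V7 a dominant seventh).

bVII6

Stacked in thirds the chord is Bbb-Db-Fb: a major triad on Bbb.
Bbb is the lowered seventh degree of Cb major (diatonic 7 would be Bb). This is a major triad on the lowered seventh degree (the subtonic), borrowed from the parallel minor.
With Db in the bass the chord is in first inversion, so the figured bass is 6.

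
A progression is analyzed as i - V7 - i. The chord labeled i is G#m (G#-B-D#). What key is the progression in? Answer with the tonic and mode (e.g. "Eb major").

i is given as G#-B-D# — a minor triad with root G#.
If G# is scale degree 1 and the mode makes that degree carry a minor triad, the tonic is G# and the mode is minor.

G# minor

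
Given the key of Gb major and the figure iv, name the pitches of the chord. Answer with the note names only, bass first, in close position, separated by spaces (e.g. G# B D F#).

Cb Ebb Gb

iv is the minor subdominant, borrowed from the parallel minor. In Gb major that root is Cb.
So the chord is Cb-Ebb-Gb.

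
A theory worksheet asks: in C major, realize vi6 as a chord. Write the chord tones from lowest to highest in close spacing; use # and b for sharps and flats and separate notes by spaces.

C E A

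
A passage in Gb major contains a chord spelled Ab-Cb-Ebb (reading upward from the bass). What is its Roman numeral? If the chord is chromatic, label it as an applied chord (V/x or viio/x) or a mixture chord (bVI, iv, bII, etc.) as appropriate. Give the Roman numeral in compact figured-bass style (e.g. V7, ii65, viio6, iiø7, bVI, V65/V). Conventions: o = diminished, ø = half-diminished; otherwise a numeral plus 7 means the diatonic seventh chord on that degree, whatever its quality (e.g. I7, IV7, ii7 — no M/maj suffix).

iio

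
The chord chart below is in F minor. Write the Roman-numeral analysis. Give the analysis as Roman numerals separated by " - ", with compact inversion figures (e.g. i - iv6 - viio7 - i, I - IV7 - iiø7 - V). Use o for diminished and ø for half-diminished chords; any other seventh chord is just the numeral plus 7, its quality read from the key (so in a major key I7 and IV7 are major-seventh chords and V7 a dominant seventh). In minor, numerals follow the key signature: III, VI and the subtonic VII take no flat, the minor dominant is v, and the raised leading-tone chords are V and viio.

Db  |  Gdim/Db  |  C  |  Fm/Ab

VI - iio64 - V - i6

Db: root Db is the submediant; major triad there is VI.
Gdim/Db: diminished triad on G = scale degree 2 → iio64.
C has root C, degree 5 in F minor, so V.
Fm/Ab: root F is the tonic; minor triad there is i6.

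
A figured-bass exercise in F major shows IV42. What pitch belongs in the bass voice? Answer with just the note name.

A

IV in F major has root Bb; the chord is Bb-D-F-A.
The figure 42 means third inversion — the seventh is in the bass.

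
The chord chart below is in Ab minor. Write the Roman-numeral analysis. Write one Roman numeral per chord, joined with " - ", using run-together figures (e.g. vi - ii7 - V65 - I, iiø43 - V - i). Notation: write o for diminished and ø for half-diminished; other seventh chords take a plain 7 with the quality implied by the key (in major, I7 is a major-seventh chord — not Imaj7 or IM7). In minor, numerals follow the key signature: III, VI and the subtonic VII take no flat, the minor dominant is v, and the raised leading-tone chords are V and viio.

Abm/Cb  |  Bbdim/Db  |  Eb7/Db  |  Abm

i6 - iio6 - V42 - i

Abm/Cb: minor triad on Ab = scale degree 1 → i6.
Bbdim/Db: diminished triad on Bb = scale degree 2 → iio6.
Eb7/Db: dominant seventh chord on Eb = scale degree 5 → V42.
Abm: root Ab is the tonic; minor triad there is i.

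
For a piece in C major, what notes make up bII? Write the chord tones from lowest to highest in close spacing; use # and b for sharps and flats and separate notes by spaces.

Db F Ab

bII is the Neapolitan chord — a major triad on the lowered second degree. In C major that root is Db.
So the chord is Db-F-Ab.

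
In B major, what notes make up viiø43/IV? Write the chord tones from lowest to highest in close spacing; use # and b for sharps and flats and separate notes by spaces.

viiø43/IV is a secondary leading-tone chord. The target IV is E in B major; the applied chord is rooted a semitone below, on D#.
Building a half-diminished seventh chord on D# gives D#-F#-A-C#.
With the 43 figure the chord is in second inversion; from the bass A upward in close position it reads A-C#-D#-F#.

A C# D# F#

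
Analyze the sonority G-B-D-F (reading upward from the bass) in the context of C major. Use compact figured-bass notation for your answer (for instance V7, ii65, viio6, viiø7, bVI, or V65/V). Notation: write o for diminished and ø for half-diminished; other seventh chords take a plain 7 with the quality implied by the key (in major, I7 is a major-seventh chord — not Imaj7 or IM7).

Stacked in thirds the chord is G-B-D-F: a dominant seventh chord on G.
G is scale degree 5 in C major, and a dominant seventh chord on that degree is written V7.

V7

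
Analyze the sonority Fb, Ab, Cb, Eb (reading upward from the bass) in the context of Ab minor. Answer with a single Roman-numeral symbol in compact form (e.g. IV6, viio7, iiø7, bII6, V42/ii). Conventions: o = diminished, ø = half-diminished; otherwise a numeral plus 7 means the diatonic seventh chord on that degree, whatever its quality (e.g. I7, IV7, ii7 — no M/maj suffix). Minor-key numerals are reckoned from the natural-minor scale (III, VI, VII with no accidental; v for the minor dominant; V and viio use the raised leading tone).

Stacked in thirds the chord is Fb-Ab-Cb-Eb: a major seventh chord on Fb.
In Ab minor, Fb is the submediant; the diatonic major seventh chord there is VI7.

VI7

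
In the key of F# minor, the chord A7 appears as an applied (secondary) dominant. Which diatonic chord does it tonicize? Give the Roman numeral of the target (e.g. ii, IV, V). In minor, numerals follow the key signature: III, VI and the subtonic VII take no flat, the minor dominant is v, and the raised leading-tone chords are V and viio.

The chord is a dominant seventh chord on A.
A dominant resolves down a perfect fifth: A → D. In F# minor, D is scale degree 6, i.e. VI.

VI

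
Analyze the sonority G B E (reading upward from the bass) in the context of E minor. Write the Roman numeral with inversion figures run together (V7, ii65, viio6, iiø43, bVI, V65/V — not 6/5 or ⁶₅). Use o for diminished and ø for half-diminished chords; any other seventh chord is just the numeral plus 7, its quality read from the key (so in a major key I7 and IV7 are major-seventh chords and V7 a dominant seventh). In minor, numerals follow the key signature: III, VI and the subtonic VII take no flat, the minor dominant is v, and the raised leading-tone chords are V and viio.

Stacked in thirds the chord is E-G-B: a minor triad on E.
E is scale degree 1 in E minor, and a minor triad on that degree is written i.
With G in the bass the chord is in first inversion, so the figured bass is 6.

i6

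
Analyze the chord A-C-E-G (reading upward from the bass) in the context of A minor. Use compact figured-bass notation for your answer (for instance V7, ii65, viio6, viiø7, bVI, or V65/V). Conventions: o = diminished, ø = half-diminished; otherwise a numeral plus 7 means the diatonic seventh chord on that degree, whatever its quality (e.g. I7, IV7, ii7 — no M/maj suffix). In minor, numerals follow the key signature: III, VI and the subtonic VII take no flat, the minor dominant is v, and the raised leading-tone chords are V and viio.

The pitches A-C-E-G form a minor seventh chord rooted on A.
In A minor, A is the tonic; the diatonic minor seventh chord there is i7.

i7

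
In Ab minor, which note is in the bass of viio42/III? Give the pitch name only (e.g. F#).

The applied chord viio42/III is rooted on Bb: Bb-Db-Fb-Abb.
The figure 42 means third inversion — the seventh is in the bass.

Abb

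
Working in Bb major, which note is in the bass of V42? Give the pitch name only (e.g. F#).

Eb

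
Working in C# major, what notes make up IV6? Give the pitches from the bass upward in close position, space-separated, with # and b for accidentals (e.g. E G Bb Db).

A# C# F#

The numeral's case and figure indicate a major triad. In C# major its root, scale degree 4, is F#.
Stacking thirds from F# gives F#-A#-C#.
With the 6 figure the chord is in first inversion; from the bass A# upward in close position it reads A#-C#-F#.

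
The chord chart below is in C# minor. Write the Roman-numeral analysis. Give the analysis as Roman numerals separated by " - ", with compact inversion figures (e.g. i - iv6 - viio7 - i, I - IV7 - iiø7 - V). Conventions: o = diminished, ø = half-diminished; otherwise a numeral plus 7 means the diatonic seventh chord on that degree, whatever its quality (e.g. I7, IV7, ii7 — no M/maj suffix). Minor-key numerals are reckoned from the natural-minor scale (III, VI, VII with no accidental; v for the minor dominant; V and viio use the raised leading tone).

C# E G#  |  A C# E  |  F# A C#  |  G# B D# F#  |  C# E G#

C#-E-G# has root C#, degree 1 in C# minor, so i.
A-C#-E has root A, degree 6 in C# minor, so VI.
F#-A-C#: minor triad on F# = scale degree 4 → iv.
G#-B-D#-F#: minor seventh chord on G# = scale degree 5 → v7.
C#-E-G#: root C# is the tonic; minor triad there is i.

i - VI - iv - v7 - i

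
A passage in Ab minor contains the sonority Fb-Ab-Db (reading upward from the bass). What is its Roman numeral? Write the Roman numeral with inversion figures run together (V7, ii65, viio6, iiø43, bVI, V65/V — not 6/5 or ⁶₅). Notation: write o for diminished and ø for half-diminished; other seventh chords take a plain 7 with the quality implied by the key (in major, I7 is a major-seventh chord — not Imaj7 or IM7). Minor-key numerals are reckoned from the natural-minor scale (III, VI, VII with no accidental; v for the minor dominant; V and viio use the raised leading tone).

iv6

Stacked in thirds the chord is Db-Fb-Ab: a minor triad on Db.
Db is scale degree 4 in Ab minor, and a minor triad on that degree is written iv.
With Fb in the bass the chord is in first inversion, so the figured bass is 6.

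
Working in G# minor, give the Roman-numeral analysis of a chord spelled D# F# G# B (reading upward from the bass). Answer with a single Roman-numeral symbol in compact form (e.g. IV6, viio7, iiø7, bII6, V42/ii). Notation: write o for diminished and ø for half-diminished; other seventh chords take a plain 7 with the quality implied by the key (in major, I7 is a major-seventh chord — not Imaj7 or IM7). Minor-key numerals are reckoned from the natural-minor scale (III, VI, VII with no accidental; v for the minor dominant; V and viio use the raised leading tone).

i43

The pitches G#-B-D#-F# form a minor seventh chord rooted on G#.
G# is scale degree 1 in G# minor, and a minor seventh chord on that degree is written i7.
With D# in the bass the chord is in second inversion, so the figured bass is 43.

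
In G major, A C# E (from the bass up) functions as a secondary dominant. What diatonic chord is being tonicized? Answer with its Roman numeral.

The chord is a major triad on A.
A dominant resolves down a perfect fifth: A → D. In G major, D is scale degree 5, i.e. V.

V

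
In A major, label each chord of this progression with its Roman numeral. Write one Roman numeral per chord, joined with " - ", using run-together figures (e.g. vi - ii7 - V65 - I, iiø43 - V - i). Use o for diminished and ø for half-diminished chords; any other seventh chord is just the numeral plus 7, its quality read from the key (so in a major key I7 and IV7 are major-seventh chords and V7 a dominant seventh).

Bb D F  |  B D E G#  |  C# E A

Bb-D-F is non-diatonic — a major triad on the lowered supertonic (Bb): the Neapolitan chord, bII.
B-D-E-G# has root E, degree 5 in A major, so V43.
C#-E-A: root A is the tonic; major triad there is I6.

bII - V43 - I6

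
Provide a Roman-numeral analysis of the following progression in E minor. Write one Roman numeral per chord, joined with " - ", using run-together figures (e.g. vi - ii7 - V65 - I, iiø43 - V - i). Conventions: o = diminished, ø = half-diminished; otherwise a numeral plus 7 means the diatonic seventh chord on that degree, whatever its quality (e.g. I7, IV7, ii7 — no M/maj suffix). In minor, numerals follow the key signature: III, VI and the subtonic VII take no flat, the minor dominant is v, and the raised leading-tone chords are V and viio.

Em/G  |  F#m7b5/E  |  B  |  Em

Em/G: root E is the tonic; minor triad there is i6.
F#m7b5/E: half-diminished seventh chord on F# = scale degree 2 → iiø42.
B has root B, degree 5 in E minor, so V.
Em: minor triad on E = scale degree 1 → i.

i6 - iiø42 - V - i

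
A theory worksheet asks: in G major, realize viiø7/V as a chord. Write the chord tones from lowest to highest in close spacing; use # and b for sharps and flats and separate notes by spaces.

viiø7/V is a secondary leading-tone chord. The target V is D in G major; the applied chord is rooted a semitone below, on C#.
Building a half-diminished seventh chord on C# gives C#-E-G-B.

C# E G B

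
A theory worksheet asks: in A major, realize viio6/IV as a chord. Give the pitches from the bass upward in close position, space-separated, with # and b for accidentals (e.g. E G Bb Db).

E G C#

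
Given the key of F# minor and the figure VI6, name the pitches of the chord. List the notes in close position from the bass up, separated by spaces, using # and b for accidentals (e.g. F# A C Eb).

F# A D

In F# minor, the sixth degree is D, and the diatonic chord built there is a major triad.
That chord is spelled D-F#-A.
With the 6 figure the chord is in first inversion; from the bass F# upward in close position it reads F#-A-D.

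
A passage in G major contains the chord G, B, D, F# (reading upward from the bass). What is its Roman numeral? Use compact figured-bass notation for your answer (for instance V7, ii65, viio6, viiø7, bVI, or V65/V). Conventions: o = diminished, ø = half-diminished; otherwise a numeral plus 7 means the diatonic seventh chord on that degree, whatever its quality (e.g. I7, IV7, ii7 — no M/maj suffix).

I7

The pitches G-B-D-F# form a major seventh chord rooted on G.
G is scale degree 1 in G major, and a major seventh chord on that degree is written I7.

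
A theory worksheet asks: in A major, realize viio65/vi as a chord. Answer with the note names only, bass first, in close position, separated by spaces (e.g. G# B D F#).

G# B D E#

viio65/vi is a secondary leading-tone chord. The target vi is F# in A major; the applied chord is rooted a semitone below, on E#.
Building a fully diminished seventh chord on E# gives E#-G#-B-D.
The figured bass 65 indicates first inversion, placing the third (G#) in the bass: G#-B-D-E#.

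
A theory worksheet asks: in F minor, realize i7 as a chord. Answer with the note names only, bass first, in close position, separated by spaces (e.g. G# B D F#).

F Ab C Eb

In F minor, the first degree is F, and the diatonic chord built there is a minor seventh chord.
Stacking thirds from F gives F-Ab-C-Eb.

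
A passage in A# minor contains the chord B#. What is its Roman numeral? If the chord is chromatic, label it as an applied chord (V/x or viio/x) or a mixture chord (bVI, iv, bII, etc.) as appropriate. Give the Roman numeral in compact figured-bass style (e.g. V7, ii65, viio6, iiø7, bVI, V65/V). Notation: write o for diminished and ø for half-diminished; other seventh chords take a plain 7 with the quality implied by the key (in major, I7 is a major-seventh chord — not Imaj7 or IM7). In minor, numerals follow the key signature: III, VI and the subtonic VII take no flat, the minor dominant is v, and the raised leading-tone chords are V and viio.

The pitches B#-D##-F## form a major triad rooted on B#.
B# is not a diatonic chord root with this quality in A# minor, but it lies a perfect fifth above E# (V), so the chord functions as an applied dominant of V.

V/V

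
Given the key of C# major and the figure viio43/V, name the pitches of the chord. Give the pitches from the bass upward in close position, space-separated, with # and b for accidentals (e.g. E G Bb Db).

C# E F## A#

viio43/V is a secondary leading-tone chord. The target V is G# in C# major; the applied chord is rooted a semitone below, on F##.
Building a fully diminished seventh chord on F## gives F##-A#-C#-E.
With the 43 figure the chord is in second inversion; from the bass C# upward in close position it reads C#-E-F##-A#.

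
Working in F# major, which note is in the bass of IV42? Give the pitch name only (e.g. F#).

IV in F# major has root B; the chord is B-D#-F#-A#.
The figure 42 means third inversion — the seventh is in the bass.

A#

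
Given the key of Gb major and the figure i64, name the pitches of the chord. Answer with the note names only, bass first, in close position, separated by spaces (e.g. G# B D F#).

Db Gb Bbb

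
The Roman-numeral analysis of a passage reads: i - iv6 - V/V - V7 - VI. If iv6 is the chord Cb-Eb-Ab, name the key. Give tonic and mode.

iv6 is given as Cb-Eb-Ab — a minor triad with root Ab.
Counting down 3 scale steps from Ab places the tonic on Eb; a minor triad on degree 4 is diatonic only in minor.

Eb minor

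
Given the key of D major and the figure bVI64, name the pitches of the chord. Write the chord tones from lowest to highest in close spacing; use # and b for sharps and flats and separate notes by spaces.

F Bb D

bVI64 is a major triad on the lowered sixth degree, borrowed from the parallel minor. In D major that root is Bb.
So the chord is Bb-D-F, a major triad.
The figured bass 64 indicates second inversion, placing the fifth (F) in the bass: F-Bb-D.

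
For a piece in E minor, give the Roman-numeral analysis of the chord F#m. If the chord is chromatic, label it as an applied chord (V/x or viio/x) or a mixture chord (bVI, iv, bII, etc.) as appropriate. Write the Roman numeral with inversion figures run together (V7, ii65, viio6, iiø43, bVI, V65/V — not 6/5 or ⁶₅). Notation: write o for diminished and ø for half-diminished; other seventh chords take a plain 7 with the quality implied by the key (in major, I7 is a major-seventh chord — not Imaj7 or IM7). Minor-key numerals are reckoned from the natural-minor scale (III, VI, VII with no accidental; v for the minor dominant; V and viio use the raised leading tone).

ii

The pitches F#-A-C# form a minor triad rooted on F#.
F# is the second degree of E minor. This is the minor supertonic, borrowed from the parallel major (the Dorian ii).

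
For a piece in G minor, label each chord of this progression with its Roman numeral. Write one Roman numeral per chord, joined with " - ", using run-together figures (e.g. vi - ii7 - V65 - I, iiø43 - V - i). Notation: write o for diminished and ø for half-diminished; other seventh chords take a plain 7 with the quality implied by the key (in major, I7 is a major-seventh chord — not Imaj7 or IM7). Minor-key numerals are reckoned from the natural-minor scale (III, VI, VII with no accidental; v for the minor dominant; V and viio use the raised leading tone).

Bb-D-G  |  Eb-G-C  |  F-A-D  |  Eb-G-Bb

Bb-D-G: minor triad on G = scale degree 1 → i6.
Eb-G-C has root C, degree 4 in G minor, so iv6.
F-A-D has root D, degree 5 in G minor, so v6.
Eb-G-Bb: major triad on Eb = scale degree 6 → VI.

i6 - iv6 - v6 - VI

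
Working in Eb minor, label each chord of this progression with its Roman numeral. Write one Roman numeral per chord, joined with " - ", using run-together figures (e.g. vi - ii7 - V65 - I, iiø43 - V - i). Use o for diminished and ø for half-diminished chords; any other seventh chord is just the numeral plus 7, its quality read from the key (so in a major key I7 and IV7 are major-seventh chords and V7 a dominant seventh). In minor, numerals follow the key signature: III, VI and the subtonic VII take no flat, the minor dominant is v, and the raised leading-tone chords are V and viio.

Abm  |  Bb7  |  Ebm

iv - V7 - i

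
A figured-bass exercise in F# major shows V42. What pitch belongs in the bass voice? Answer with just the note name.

B

V in F# major has root C#; the chord is C#-E#-G#-B.
The figure 42 means third inversion — the seventh is in the bass.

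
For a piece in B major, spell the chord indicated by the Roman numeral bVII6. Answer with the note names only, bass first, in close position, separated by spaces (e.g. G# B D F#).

C# E A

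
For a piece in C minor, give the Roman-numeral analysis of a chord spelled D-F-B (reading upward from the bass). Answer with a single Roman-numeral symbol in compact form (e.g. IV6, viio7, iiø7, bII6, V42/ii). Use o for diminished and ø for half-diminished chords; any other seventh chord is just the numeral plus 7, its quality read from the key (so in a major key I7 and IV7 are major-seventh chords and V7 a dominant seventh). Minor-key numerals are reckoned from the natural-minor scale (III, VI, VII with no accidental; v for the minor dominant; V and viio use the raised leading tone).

viio6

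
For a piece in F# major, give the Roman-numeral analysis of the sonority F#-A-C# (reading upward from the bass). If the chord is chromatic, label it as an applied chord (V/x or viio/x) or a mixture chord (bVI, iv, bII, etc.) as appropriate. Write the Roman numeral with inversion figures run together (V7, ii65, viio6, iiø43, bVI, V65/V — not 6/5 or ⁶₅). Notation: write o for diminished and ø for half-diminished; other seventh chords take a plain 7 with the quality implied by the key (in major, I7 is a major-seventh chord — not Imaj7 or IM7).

i

The pitches F#-A-C# form a minor triad rooted on F#.
F# is the first degree of F# major. This is the minor tonic, borrowed from the parallel minor.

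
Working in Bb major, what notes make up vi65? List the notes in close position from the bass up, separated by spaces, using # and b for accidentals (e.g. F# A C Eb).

The numeral's case and figure indicate a minor seventh chord. In Bb major its root, the submediant, is G.
That chord is spelled G-Bb-D-F.
With the 65 figure the chord is in first inversion; from the bass Bb upward in close position it reads Bb-D-F-G.

Bb D F G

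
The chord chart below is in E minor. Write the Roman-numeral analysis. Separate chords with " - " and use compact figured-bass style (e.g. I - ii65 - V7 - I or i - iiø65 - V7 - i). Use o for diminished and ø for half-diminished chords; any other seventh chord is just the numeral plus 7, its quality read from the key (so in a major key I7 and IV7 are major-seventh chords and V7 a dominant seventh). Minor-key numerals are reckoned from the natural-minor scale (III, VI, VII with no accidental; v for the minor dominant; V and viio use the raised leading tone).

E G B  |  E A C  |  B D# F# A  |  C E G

E-G-B has root E, degree 1 in E minor, so i.
E-A-C has root A, degree 4 in E minor, so iv64.
B-D#-F#-A: dominant seventh chord on B = scale degree 5 → V7.
C-E-G: root C is the submediant; major triad there is VI.

i - iv64 - V7 - VI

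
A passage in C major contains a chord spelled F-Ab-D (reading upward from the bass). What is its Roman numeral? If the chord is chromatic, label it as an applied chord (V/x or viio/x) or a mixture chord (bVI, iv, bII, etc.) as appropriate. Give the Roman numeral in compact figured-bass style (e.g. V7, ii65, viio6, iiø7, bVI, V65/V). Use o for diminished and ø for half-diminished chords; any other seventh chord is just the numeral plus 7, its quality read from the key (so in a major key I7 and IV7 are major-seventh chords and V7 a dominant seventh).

iio6

Stacked in thirds the chord is D-F-Ab: a diminished triad on D.
D is the second degree of C major. This is the diminished supertonic triad, borrowed from the parallel minor.
With F in the bass the chord is in first inversion, so the figured bass is 6.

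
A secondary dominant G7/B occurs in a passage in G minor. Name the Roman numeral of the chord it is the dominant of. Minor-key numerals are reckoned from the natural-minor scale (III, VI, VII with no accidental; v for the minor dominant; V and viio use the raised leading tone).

iv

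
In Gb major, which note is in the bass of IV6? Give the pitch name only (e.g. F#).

IV in Gb major has root Cb; the chord is Cb-Eb-Gb.
The figure 6 means first inversion — the third is in the bass.

Eb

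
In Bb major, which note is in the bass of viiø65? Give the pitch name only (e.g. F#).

viiø in Bb major has root A; the chord is A-C-Eb-G.
The figure 65 means first inversion — the third is in the bass.

C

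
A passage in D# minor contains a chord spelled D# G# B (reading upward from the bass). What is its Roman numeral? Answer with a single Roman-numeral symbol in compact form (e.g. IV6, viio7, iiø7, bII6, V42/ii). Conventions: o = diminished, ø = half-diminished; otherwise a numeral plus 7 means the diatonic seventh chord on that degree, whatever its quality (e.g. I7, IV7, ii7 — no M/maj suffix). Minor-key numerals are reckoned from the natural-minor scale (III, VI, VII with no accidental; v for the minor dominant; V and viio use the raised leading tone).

iv64

Stacked in thirds the chord is G#-B-D#: a minor triad on G#.
In D# minor, G# is the subdominant; the diatonic minor triad there is iv.
With D# in the bass the chord is in second inversion, so the figured bass is 64.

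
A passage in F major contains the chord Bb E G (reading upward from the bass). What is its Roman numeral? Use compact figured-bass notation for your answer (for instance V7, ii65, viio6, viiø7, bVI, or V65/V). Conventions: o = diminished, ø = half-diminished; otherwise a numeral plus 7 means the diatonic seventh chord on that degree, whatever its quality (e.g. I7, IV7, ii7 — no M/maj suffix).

viio64

Stacked in thirds the chord is E-G-Bb: a diminished triad on E.
E is scale degree 7 in F major, and a diminished triad on that degree is written viio.
With Bb in the bass the chord is in second inversion, so the figured bass is 64.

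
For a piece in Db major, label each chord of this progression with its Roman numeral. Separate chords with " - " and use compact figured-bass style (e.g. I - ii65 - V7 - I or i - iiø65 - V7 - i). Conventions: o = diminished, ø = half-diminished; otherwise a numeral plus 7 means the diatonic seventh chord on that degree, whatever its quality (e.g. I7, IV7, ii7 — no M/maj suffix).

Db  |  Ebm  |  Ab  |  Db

I - ii - V - I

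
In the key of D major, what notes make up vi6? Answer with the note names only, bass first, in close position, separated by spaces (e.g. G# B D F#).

D F# B

In D major, the submediant is B, and the diatonic chord built there is a minor triad.
That chord is spelled B-D-F#.
The figured bass 6 indicates first inversion, placing the third (D) in the bass: D-F#-B.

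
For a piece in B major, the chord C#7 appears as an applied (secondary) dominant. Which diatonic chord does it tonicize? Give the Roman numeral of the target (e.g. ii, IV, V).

V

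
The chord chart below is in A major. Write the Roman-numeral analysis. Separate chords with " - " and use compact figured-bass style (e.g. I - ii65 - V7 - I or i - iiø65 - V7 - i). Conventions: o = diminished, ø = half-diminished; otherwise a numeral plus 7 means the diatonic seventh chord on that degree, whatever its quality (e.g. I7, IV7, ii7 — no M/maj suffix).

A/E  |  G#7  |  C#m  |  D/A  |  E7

I64 - V7/iii - iii - IV64 - V7

A/E has root A, degree 1 in A major, so I64.
G#7 is the secondary dominant of iii (dominant seventh chord on G#): V7/iii.
C#m: root C# is the mediant; minor triad there is iii.
D/A: major triad on D = scale degree 4 → IV64.
E7 has root E, degree 5 in A major, so V7.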